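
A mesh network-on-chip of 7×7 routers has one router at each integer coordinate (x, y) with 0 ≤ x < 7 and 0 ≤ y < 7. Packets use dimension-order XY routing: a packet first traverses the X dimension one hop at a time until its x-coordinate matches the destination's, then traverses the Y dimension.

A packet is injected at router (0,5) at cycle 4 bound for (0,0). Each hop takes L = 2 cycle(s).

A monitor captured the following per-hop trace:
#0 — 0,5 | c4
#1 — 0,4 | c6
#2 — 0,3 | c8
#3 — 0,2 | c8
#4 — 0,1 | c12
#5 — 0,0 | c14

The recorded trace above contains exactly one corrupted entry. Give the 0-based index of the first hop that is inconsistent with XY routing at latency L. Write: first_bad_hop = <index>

check 1→ d=(0,-1) cyc+2: ok
check 2→ d=(0,-1) cyc+2: ok
check 3→ d=(0,-1) cyc+0: BAD: Δcyc=0≠L

first_bad_hop = 3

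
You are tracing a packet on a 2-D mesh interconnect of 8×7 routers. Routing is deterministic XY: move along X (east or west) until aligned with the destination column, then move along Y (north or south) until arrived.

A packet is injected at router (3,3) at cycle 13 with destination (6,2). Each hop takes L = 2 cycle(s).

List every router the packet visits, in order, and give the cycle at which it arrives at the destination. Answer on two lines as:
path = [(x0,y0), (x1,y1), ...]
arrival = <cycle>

path = [(3,3), (4,3), (5,3), (6,3), (6,2)]
arrival = 21

hop 0: (3,3) @ cyc 13
hop 1: (4,3) @ cyc 15  [E]
hop 2: (5,3) @ cyc 17  [E]
hop 3: (6,3) @ cyc 19  [E]
hop 4: (6,2) @ cyc 21  [S]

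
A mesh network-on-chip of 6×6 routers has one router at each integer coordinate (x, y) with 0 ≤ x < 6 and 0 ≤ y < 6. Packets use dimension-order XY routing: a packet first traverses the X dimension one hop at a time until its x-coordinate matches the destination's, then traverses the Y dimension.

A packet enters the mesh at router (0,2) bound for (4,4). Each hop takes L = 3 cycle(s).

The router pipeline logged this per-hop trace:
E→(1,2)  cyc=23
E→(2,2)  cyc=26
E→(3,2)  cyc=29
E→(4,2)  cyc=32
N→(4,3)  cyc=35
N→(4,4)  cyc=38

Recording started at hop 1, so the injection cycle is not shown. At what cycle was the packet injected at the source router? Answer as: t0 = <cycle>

t0 = 20

cyc[1] = 23 and cyc[k] = t0 + k·L for every k.
Therefore t0 = 23 − L = 20.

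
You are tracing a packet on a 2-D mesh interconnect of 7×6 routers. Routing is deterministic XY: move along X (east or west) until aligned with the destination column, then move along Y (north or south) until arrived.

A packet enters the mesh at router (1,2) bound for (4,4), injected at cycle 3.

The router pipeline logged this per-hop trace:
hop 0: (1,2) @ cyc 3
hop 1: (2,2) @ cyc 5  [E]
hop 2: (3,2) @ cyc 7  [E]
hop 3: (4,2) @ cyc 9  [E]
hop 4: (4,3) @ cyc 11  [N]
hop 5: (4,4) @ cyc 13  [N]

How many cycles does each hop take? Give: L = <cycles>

Δcyc across hop 0→1: 5 − 3 = 2.
Each hop adds L, hence L = 2.

L = 2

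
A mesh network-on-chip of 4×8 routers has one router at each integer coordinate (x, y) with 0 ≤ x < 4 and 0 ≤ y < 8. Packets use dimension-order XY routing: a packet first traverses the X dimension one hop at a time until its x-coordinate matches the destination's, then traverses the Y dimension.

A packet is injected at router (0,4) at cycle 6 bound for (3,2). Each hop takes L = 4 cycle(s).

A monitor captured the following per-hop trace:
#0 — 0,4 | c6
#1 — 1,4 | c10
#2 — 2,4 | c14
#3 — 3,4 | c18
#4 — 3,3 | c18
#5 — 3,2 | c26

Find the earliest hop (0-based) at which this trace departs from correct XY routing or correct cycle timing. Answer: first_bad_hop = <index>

first_bad_hop = 4

check 1→ d=(1,0) cyc+4: ok
check 2→ d=(1,0) cyc+4: ok
check 3→ d=(1,0) cyc+4: ok
check 4→ d=(0,-1) cyc+0: BAD: Δcyc=0≠L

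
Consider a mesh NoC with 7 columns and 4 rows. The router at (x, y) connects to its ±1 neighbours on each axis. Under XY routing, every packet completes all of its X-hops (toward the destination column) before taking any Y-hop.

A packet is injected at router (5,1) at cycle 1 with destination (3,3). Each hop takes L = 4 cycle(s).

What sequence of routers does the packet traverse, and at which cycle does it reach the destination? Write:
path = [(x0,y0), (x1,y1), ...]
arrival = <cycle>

#0 — 5,1 | c1
#1 — 4,1 | c5 | W
#2 — 3,1 | c9 | W
#3 — 3,2 | c13 | N
#4 — 3,3 | c17 | N

path = [(5,1), (4,1), (3,1), (3,2), (3,3)]
arrival = 17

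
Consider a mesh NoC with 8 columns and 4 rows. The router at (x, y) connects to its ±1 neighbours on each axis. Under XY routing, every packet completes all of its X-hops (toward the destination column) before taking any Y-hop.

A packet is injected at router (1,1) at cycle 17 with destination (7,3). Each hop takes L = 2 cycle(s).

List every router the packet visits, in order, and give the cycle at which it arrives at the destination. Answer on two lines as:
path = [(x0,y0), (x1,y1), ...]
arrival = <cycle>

hop 0: (1,1) @ cyc 17
hop 1: (2,1) @ cyc 19  [E]
hop 2: (3,1) @ cyc 21  [E]
hop 3: (4,1) @ cyc 23  [E]
hop 4: (5,1) @ cyc 25  [E]
hop 5: (6,1) @ cyc 27  [E]
hop 6: (7,1) @ cyc 29  [E]
hop 7: (7,2) @ cyc 31  [N]
hop 8: (7,3) @ cyc 33  [N]

path = [(1,1), (2,1), (3,1), (4,1), (5,1), (6,1), (7,1), (7,2), (7,3)]
arrival = 33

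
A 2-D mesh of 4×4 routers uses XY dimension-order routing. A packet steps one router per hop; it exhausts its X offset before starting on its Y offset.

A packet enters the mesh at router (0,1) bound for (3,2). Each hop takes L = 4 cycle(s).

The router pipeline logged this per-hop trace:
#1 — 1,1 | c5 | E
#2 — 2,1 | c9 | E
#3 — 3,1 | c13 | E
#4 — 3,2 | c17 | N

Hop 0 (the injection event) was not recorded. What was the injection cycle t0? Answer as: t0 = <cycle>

t0 = 1

The first recorded entry is hop 1 at cycle 5.
Therefore t0 = 5 − L = 1.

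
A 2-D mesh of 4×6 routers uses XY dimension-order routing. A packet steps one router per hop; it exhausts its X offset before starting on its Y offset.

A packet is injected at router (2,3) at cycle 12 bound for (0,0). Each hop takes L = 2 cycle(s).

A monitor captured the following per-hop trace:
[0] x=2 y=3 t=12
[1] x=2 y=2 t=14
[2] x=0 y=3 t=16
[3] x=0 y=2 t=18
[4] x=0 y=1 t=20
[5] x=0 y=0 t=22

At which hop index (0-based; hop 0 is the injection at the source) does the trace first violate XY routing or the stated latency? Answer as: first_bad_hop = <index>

  1: Δx=+0 Δy=-1 Δt=2 [BAD: Y-move but x=2≠0]

first_bad_hop = 1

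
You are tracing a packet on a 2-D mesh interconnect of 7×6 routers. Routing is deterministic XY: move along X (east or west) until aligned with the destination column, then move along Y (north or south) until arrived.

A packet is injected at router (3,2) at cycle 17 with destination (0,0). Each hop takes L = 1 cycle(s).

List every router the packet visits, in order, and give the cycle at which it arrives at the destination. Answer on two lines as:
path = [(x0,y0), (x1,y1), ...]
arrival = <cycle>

path = [(3,2), (2,2), (1,2), (0,2), (0,1), (0,0)]
arrival = 22

t=17: at (3,2)
t=18: at (2,2) after W
t=19: at (1,2) after W
t=20: at (0,2) after W
t=21: at (0,1) after S
t=22: at (0,0) after S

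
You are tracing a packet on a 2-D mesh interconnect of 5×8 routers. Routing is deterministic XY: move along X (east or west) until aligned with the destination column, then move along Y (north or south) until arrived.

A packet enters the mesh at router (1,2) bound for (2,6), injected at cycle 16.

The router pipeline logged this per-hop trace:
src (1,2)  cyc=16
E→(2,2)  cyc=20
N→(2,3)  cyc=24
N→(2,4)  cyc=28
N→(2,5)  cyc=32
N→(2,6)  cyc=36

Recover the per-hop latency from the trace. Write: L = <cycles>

Between hops 0 and 1 the cycle counter advances 20 − 16 = 4.
Each hop adds L, hence L = 4.

L = 4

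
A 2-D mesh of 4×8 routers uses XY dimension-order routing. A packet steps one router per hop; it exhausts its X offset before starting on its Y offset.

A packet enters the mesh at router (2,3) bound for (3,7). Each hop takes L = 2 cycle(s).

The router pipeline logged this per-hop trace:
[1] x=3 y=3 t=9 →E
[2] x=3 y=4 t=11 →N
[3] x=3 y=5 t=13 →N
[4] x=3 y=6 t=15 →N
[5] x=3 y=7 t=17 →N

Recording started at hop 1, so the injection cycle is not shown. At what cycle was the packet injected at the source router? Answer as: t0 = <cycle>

The first recorded entry is hop 1 at cycle 9.
Therefore t0 = 9 − L = 7.

t0 = 7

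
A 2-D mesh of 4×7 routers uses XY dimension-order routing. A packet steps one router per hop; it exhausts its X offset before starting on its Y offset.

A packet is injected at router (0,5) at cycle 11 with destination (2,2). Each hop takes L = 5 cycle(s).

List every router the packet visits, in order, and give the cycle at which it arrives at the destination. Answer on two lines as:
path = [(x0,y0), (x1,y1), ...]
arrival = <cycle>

path = [(0,5), (1,5), (2,5), (2,4), (2,3), (2,2)]
arrival = 36

[0] x=0 y=5 t=11
[1] x=1 y=5 t=16 →E
[2] x=2 y=5 t=21 →E
[3] x=2 y=4 t=26 →S
[4] x=2 y=3 t=31 →S
[5] x=2 y=2 t=36 →S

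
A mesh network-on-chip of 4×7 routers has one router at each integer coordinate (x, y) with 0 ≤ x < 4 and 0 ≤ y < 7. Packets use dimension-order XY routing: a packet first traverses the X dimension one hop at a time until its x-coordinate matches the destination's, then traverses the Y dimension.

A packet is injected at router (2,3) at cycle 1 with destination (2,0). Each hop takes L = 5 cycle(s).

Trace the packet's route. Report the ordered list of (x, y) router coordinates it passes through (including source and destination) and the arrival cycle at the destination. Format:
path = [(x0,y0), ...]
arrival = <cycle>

path = [(2,3), (2,2), (2,1), (2,0)]
arrival = 16

[0] x=2 y=3 t=1
[1] x=2 y=2 t=6 →S
[2] x=2 y=1 t=11 →S
[3] x=2 y=0 t=16 →S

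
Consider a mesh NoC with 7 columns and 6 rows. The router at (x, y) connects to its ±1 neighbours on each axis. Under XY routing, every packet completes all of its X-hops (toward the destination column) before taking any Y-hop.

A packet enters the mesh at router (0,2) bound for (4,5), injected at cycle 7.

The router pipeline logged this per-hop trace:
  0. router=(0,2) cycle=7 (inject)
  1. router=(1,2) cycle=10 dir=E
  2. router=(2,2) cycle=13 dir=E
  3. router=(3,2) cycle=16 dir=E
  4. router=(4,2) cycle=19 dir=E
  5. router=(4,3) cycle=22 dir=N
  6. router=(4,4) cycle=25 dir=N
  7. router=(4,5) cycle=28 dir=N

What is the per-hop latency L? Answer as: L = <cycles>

L = 3

From hop 0 (7) to hop 1 (10): +3 cycles.
Per-hop latency L = Δcyc = 3.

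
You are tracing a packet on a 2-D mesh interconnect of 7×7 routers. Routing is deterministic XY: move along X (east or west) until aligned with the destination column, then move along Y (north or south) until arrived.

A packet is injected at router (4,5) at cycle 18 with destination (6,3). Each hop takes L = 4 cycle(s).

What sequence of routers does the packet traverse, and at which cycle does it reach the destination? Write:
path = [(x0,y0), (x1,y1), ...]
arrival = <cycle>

path = [(4,5), (5,5), (6,5), (6,4), (6,3)]
arrival = 34

[0] x=4 y=5 t=18
[1] x=5 y=5 t=22 →E
[2] x=6 y=5 t=26 →E
[3] x=6 y=4 t=30 →S
[4] x=6 y=3 t=34 →S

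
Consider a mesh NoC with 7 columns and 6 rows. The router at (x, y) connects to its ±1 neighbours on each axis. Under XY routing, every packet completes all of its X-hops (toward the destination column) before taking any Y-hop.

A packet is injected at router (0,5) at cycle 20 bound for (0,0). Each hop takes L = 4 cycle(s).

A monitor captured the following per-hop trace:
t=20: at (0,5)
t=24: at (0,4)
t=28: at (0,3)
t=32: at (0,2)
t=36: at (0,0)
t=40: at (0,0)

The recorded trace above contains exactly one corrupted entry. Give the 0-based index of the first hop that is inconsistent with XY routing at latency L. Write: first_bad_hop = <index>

first_bad_hop = 4

[1] (+0,-1) / 4c ⇒ ok
[2] (+0,-1) / 4c ⇒ ok
[3] (+0,-1) / 4c ⇒ ok
[4] (+0,-2) / 4c ⇒ BAD: non-unit step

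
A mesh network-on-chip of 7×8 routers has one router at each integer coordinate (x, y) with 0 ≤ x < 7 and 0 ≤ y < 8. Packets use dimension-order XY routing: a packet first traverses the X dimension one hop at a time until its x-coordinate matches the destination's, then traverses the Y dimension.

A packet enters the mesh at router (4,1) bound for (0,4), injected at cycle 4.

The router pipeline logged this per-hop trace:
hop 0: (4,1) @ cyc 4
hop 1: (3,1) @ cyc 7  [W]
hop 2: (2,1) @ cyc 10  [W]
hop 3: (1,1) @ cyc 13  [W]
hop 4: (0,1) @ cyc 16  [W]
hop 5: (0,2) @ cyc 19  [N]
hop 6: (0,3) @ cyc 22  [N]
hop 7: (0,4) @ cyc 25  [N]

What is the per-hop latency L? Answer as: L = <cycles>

L = 3

Between hops 0 and 1 the cycle counter advances 7 − 4 = 3.
Per-hop latency L = Δcyc = 3.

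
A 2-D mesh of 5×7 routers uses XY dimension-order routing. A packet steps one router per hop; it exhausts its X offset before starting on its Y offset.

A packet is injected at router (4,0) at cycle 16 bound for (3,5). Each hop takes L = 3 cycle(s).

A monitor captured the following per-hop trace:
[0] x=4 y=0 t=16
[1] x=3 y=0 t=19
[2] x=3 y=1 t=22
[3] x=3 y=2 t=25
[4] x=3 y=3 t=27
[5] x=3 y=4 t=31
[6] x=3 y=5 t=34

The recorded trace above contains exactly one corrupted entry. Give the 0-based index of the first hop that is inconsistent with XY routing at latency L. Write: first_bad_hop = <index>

first_bad_hop = 4

  1: Δx=-1 Δy=+0 Δt=3 [ok]
  2: Δx=+0 Δy=+1 Δt=3 [ok]
  3: Δx=+0 Δy=+1 Δt=3 [ok]
  4: Δx=+0 Δy=+1 Δt=2 [BAD: Δcyc=2≠L]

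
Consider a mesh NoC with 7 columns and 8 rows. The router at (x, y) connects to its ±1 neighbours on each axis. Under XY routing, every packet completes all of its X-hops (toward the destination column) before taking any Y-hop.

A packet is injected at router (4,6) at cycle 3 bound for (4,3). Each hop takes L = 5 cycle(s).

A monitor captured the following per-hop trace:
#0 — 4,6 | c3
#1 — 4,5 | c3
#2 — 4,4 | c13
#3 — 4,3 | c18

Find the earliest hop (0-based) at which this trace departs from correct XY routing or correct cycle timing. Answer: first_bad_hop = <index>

  1: Δx=+0 Δy=-1 Δt=0 [BAD: Δcyc=0≠L]

first_bad_hop = 1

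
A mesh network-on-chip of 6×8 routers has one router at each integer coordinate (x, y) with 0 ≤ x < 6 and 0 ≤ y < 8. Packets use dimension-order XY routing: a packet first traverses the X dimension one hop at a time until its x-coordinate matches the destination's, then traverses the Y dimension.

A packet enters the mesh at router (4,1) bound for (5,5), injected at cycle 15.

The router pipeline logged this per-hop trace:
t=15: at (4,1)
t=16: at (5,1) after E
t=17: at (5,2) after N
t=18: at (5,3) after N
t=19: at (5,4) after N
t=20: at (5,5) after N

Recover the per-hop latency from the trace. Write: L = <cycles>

Between hops 0 and 1 the cycle counter advances 16 − 15 = 1.
Each hop adds L, hence L = 1.

L = 1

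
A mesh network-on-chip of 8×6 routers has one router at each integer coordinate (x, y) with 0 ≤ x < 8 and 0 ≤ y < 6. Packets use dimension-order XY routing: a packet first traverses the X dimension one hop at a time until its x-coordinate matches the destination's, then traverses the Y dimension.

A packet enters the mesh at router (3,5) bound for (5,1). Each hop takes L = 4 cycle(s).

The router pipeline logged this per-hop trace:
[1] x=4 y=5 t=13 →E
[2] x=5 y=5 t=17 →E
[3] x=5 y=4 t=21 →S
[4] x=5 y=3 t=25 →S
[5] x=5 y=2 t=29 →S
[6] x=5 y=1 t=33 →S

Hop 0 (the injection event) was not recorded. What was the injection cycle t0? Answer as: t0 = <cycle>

t0 = 9

The first recorded entry is hop 1 at cycle 13.
t0 = cyc[1] − L = 13 − 4 = 9.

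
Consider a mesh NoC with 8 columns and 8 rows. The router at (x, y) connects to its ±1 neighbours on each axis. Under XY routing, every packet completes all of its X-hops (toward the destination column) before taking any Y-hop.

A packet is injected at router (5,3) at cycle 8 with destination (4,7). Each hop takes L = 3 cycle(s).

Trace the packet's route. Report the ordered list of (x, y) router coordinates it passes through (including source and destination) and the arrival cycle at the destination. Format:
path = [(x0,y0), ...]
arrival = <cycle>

path = [(5,3), (4,3), (4,4), (4,5), (4,6), (4,7)]
arrival = 23

[0] x=5 y=3 t=8
[1] x=4 y=3 t=11 →W
[2] x=4 y=4 t=14 →N
[3] x=4 y=5 t=17 →N
[4] x=4 y=6 t=20 →N
[5] x=4 y=7 t=23 →N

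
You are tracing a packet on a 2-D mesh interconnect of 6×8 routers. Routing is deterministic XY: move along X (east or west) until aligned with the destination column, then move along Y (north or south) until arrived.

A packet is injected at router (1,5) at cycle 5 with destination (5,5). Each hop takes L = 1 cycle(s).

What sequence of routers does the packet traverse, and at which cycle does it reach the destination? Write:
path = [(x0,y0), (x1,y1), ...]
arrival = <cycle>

path = [(1,5), (2,5), (3,5), (4,5), (5,5)]
arrival = 9

hop 0: (1,5) @ cyc 5
hop 1: (2,5) @ cyc 6  [E]
hop 2: (3,5) @ cyc 7  [E]
hop 3: (4,5) @ cyc 8  [E]
hop 4: (5,5) @ cyc 9  [E]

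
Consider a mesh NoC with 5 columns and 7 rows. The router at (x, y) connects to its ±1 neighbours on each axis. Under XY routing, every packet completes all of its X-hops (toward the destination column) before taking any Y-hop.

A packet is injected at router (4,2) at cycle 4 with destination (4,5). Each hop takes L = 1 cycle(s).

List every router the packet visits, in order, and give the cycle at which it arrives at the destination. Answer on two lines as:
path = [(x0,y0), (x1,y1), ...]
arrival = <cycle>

path = [(4,2), (4,3), (4,4), (4,5)]
arrival = 7

hop 0: (4,2) @ cyc 4
hop 1: (4,3) @ cyc 5  [N]
hop 2: (4,4) @ cyc 6  [N]
hop 3: (4,5) @ cyc 7  [N]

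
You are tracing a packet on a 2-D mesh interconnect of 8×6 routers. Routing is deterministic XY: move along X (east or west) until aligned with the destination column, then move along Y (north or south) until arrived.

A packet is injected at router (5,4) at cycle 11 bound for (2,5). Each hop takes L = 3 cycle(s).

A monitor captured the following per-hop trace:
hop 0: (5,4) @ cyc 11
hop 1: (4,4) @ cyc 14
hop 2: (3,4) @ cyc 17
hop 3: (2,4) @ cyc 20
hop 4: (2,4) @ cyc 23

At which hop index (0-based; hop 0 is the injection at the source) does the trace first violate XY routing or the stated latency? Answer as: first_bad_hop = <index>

first_bad_hop = 4

  1: Δx=-1 Δy=+0 Δt=3 [ok]
  2: Δx=-1 Δy=+0 Δt=3 [ok]
  3: Δx=-1 Δy=+0 Δt=3 [ok]
  4: Δx=+0 Δy=+0 Δt=3 [BAD: non-unit step]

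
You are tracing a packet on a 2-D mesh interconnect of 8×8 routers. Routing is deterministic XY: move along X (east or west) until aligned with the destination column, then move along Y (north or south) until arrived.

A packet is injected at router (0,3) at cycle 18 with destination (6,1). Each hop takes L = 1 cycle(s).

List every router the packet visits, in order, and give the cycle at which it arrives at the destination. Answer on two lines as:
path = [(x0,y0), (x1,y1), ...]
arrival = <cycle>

path = [(0,3), (1,3), (2,3), (3,3), (4,3), (5,3), (6,3), (6,2), (6,1)]
arrival = 26

src (0,3)  cyc=18
E→(1,3)  cyc=19
E→(2,3)  cyc=20
E→(3,3)  cyc=21
E→(4,3)  cyc=22
E→(5,3)  cyc=23
E→(6,3)  cyc=24
S→(6,2)  cyc=25
S→(6,1)  cyc=26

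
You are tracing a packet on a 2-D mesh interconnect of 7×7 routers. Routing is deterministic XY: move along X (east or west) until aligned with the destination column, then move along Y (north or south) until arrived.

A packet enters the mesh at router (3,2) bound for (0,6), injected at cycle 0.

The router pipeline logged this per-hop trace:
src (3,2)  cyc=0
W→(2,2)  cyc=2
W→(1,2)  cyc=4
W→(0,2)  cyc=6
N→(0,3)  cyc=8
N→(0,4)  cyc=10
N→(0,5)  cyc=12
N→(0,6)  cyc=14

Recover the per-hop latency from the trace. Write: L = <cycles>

L = 2

Δcyc across hop 0→1: 2 − 0 = 2.
Per-hop latency L = Δcyc = 2.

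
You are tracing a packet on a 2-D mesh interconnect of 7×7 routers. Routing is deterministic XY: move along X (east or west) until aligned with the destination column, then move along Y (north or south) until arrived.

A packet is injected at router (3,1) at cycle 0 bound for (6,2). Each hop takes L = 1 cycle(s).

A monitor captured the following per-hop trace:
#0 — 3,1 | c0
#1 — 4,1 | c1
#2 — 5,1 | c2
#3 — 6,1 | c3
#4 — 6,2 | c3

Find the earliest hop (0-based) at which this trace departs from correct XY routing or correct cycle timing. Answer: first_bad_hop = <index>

first_bad_hop = 4

hop 1: step (+1,+0), +1 cyc — ok
hop 2: step (+1,+0), +1 cyc — ok
hop 3: step (+1,+0), +1 cyc — ok
hop 4: step (+0,+1), +0 cyc — BAD: Δcyc=0≠L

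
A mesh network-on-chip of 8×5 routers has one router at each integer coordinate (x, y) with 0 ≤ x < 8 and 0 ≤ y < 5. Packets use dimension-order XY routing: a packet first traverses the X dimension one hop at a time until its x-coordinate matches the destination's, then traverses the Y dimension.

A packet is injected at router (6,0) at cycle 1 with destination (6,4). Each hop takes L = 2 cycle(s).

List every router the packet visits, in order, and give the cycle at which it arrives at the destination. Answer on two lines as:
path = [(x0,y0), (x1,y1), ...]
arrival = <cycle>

path = [(6,0), (6,1), (6,2), (6,3), (6,4)]
arrival = 9

#0 — 6,0 | c1
#1 — 6,1 | c3 | N
#2 — 6,2 | c5 | N
#3 — 6,3 | c7 | N
#4 — 6,4 | c9 | N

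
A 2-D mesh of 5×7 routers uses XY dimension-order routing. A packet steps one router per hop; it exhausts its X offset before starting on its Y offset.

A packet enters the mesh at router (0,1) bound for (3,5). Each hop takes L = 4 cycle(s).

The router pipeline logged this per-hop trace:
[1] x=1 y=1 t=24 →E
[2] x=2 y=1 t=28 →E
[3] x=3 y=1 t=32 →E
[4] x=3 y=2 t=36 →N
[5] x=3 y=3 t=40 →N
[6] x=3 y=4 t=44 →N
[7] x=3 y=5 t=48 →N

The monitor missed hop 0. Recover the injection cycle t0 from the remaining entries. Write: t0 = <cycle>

t0 = 20

The first recorded entry is hop 1 at cycle 24.
Therefore t0 = 24 − L = 20.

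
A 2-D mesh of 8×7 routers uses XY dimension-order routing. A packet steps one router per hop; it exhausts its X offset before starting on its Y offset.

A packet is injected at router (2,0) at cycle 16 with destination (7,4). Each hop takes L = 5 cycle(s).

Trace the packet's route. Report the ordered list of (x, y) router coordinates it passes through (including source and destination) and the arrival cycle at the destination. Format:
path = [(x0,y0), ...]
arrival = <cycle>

path = [(2,0), (3,0), (4,0), (5,0), (6,0), (7,0), (7,1), (7,2), (7,3), (7,4)]
arrival = 61

  0. router=(2,0) cycle=16 (inject)
  1. router=(3,0) cycle=21 dir=E
  2. router=(4,0) cycle=26 dir=E
  3. router=(5,0) cycle=31 dir=E
  4. router=(6,0) cycle=36 dir=E
  5. router=(7,0) cycle=41 dir=E
  6. router=(7,1) cycle=46 dir=N
  7. router=(7,2) cycle=51 dir=N
  8. router=(7,3) cycle=56 dir=N
  9. router=(7,4) cycle=61 dir=N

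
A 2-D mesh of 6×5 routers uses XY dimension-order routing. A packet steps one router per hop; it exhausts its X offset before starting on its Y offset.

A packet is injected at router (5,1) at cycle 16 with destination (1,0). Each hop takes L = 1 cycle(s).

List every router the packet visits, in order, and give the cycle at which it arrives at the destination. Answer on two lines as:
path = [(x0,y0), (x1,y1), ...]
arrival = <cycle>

path = [(5,1), (4,1), (3,1), (2,1), (1,1), (1,0)]
arrival = 21

  0. router=(5,1) cycle=16 (inject)
  1. router=(4,1) cycle=17 dir=W
  2. router=(3,1) cycle=18 dir=W
  3. router=(2,1) cycle=19 dir=W
  4. router=(1,1) cycle=20 dir=W
  5. router=(1,0) cycle=21 dir=S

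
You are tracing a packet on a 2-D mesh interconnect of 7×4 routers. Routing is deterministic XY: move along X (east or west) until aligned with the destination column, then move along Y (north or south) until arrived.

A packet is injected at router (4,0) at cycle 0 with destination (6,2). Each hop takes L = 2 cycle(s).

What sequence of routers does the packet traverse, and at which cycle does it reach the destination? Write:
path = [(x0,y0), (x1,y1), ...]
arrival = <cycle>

t=0: at (4,0)
t=2: at (5,0) after E
t=4: at (6,0) after E
t=6: at (6,1) after N
t=8: at (6,2) after N

path = [(4,0), (5,0), (6,0), (6,1), (6,2)]
arrival = 8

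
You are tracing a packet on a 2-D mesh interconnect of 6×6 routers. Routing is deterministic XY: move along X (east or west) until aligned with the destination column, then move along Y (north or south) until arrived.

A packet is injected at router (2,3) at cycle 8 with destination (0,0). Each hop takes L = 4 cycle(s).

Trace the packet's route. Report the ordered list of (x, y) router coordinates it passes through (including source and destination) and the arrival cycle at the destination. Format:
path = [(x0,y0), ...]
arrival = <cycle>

  0. router=(2,3) cycle=8 (inject)
  1. router=(1,3) cycle=12 dir=W
  2. router=(0,3) cycle=16 dir=W
  3. router=(0,2) cycle=20 dir=S
  4. router=(0,1) cycle=24 dir=S
  5. router=(0,0) cycle=28 dir=S

path = [(2,3), (1,3), (0,3), (0,2), (0,1), (0,0)]
arrival = 28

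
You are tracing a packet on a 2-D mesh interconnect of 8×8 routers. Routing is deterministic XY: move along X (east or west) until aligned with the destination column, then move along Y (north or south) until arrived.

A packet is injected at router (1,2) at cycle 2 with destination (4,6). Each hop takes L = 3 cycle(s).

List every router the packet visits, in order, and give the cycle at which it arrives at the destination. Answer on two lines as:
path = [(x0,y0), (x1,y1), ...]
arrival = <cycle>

  0. router=(1,2) cycle=2 (inject)
  1. router=(2,2) cycle=5 dir=E
  2. router=(3,2) cycle=8 dir=E
  3. router=(4,2) cycle=11 dir=E
  4. router=(4,3) cycle=14 dir=N
  5. router=(4,4) cycle=17 dir=N
  6. router=(4,5) cycle=20 dir=N
  7. router=(4,6) cycle=23 dir=N

path = [(1,2), (2,2), (3,2), (4,2), (4,3), (4,4), (4,5), (4,6)]
arrival = 23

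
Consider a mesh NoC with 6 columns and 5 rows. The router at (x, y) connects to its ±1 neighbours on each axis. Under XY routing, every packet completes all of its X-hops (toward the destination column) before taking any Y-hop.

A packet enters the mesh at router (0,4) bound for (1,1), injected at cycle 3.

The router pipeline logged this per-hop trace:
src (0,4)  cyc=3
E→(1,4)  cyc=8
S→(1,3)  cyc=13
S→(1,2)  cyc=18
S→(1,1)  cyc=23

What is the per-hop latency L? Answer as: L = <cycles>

L = 5

cyc[1] − cyc[0] = 8 − 3 = 5.
Per-hop latency L = Δcyc = 5.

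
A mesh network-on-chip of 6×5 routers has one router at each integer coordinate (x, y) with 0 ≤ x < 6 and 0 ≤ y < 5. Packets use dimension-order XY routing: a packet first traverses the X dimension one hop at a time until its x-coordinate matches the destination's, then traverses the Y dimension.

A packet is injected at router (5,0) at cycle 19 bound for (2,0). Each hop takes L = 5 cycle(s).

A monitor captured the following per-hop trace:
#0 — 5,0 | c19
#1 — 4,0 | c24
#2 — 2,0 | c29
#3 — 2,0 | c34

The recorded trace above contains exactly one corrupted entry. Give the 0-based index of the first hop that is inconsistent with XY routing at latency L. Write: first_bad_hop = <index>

first_bad_hop = 2

  1: Δx=-1 Δy=+0 Δt=5 [ok]
  2: Δx=-2 Δy=+0 Δt=5 [BAD: non-unit step]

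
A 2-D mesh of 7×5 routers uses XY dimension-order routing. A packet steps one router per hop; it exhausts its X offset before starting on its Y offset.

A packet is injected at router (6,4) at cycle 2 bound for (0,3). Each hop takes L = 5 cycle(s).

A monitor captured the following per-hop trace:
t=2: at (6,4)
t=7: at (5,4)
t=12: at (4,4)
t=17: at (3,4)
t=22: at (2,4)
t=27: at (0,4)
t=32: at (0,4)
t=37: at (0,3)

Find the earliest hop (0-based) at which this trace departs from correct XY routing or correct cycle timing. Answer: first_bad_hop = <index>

first_bad_hop = 5

[1] (-1,+0) / 5c ⇒ ok
[2] (-1,+0) / 5c ⇒ ok
[3] (-1,+0) / 5c ⇒ ok
[4] (-1,+0) / 5c ⇒ ok
[5] (-2,+0) / 5c ⇒ BAD: non-unit step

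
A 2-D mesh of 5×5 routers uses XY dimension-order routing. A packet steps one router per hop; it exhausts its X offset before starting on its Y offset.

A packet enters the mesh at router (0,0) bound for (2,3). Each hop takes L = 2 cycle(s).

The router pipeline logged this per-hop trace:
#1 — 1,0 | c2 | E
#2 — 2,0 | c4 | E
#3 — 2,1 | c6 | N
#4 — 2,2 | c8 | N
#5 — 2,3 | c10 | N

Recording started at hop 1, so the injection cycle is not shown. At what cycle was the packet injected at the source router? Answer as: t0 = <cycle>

At hop 1 the cycle is 2; in general cyc_k = t0 + kL.
So t0 = 2 − 1·2 = 0.

t0 = 0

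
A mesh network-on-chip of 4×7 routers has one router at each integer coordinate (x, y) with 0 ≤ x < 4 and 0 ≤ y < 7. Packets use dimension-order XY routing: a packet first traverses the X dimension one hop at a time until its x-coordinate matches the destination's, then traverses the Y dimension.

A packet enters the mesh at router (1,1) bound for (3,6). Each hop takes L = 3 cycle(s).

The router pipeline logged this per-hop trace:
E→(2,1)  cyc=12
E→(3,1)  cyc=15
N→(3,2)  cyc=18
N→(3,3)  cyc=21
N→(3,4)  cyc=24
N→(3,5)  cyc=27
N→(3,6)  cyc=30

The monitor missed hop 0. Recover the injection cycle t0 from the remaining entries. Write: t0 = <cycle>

t0 = 9

cyc[1] = 12 and cyc[k] = t0 + k·L for every k.
Subtract one hop: t0 = 12 − 3 = 9.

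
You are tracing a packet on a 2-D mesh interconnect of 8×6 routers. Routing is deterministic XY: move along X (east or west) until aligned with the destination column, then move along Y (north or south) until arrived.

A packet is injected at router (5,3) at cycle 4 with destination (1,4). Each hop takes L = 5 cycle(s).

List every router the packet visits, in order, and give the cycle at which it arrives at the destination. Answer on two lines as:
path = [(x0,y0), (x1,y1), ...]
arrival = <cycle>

#0 — 5,3 | c4
#1 — 4,3 | c9 | W
#2 — 3,3 | c14 | W
#3 — 2,3 | c19 | W
#4 — 1,3 | c24 | W
#5 — 1,4 | c29 | N

path = [(5,3), (4,3), (3,3), (2,3), (1,3), (1,4)]
arrival = 29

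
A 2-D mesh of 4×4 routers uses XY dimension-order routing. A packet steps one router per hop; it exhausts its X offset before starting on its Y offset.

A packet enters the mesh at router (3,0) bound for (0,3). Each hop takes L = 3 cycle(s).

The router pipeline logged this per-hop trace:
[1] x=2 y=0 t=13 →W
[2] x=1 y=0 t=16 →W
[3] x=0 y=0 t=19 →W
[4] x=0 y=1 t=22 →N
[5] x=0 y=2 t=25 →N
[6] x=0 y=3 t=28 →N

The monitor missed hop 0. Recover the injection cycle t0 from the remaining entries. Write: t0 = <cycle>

Hop 1 reached at cycle 13; hop k is at t0 + k·L.
t0 = cyc[1] − L = 13 − 3 = 10.

t0 = 10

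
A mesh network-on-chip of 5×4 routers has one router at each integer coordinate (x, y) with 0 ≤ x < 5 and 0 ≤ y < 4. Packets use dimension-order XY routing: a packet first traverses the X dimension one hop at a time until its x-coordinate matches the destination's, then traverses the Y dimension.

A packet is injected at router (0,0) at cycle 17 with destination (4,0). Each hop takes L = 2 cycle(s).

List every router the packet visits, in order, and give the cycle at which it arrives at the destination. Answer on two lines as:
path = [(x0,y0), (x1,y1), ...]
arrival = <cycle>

path = [(0,0), (1,0), (2,0), (3,0), (4,0)]
arrival = 25

src (0,0)  cyc=17
E→(1,0)  cyc=19
E→(2,0)  cyc=21
E→(3,0)  cyc=23
E→(4,0)  cyc=25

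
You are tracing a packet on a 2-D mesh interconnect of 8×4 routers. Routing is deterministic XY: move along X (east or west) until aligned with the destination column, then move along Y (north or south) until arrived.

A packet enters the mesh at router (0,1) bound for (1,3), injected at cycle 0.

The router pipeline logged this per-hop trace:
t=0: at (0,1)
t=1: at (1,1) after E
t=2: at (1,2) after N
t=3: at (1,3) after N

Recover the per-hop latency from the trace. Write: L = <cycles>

L = 1

Between hops 0 and 1 the cycle counter advances 1 − 0 = 1.
That increment is L by definition: L = 1.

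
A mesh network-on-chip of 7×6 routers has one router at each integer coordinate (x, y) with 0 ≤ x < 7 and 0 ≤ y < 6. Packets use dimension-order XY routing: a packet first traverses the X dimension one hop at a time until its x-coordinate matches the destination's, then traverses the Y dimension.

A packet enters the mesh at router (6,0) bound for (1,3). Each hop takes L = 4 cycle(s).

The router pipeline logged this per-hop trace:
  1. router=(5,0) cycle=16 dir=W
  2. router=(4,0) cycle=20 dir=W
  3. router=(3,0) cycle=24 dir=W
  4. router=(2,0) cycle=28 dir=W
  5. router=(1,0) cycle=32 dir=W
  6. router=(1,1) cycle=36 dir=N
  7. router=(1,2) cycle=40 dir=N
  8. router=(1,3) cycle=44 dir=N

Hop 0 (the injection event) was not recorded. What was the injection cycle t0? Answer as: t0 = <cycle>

t0 = 12

The first recorded entry is hop 1 at cycle 16.
So t0 = 16 − 1·4 = 12.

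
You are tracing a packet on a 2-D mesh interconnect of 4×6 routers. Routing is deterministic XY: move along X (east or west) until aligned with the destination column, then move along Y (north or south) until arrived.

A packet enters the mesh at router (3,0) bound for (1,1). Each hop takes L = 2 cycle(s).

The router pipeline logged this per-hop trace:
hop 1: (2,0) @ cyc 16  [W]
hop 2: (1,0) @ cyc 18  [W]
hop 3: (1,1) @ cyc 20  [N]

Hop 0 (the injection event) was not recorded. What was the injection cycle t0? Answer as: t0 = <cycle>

t0 = 14

cyc[1] = 16 and cyc[k] = t0 + k·L for every k.
t0 = cyc[1] − L = 16 − 2 = 14.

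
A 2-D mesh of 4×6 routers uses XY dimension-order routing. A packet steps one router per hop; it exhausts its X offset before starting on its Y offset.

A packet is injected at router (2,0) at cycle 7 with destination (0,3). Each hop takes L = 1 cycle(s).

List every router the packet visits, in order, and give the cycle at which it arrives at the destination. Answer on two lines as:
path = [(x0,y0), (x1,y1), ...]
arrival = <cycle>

src (2,0)  cyc=7
W→(1,0)  cyc=8
W→(0,0)  cyc=9
N→(0,1)  cyc=10
N→(0,2)  cyc=11
N→(0,3)  cyc=12

path = [(2,0), (1,0), (0,0), (0,1), (0,2), (0,3)]
arrival = 12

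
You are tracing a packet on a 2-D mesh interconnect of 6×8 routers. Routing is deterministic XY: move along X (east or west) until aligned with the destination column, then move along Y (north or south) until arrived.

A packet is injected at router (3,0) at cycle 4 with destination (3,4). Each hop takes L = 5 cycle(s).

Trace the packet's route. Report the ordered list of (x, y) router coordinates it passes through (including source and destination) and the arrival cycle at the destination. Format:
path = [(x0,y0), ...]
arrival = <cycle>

path = [(3,0), (3,1), (3,2), (3,3), (3,4)]
arrival = 24

  0. router=(3,0) cycle=4 (inject)
  1. router=(3,1) cycle=9 dir=N
  2. router=(3,2) cycle=14 dir=N
  3. router=(3,3) cycle=19 dir=N
  4. router=(3,4) cycle=24 dir=N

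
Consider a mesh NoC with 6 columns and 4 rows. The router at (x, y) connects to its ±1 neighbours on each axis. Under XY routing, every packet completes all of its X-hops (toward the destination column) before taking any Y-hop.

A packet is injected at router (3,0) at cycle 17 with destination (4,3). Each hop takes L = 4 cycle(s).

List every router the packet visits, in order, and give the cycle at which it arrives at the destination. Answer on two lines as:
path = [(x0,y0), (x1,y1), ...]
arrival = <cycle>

  0. router=(3,0) cycle=17 (inject)
  1. router=(4,0) cycle=21 dir=E
  2. router=(4,1) cycle=25 dir=N
  3. router=(4,2) cycle=29 dir=N
  4. router=(4,3) cycle=33 dir=N

path = [(3,0), (4,0), (4,1), (4,2), (4,3)]
arrival = 33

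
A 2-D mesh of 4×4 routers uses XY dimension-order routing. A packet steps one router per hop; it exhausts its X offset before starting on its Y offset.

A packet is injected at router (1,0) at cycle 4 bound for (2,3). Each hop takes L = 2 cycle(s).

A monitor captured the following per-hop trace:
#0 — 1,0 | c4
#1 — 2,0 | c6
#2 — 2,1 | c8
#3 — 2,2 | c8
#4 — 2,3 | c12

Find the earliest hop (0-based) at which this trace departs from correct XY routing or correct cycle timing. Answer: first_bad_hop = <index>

hop 1: step (+1,+0), +2 cyc — ok
hop 2: step (+0,+1), +2 cyc — ok
hop 3: step (+0,+1), +0 cyc — BAD: Δcyc=0≠L

first_bad_hop = 3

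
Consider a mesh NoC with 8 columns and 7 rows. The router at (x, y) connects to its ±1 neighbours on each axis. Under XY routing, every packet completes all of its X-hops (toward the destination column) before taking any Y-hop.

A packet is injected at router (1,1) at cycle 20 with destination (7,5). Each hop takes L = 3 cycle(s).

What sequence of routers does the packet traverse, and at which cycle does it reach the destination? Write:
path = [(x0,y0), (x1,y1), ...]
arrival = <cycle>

path = [(1,1), (2,1), (3,1), (4,1), (5,1), (6,1), (7,1), (7,2), (7,3), (7,4), (7,5)]
arrival = 50

#0 — 1,1 | c20
#1 — 2,1 | c23 | E
#2 — 3,1 | c26 | E
#3 — 4,1 | c29 | E
#4 — 5,1 | c32 | E
#5 — 6,1 | c35 | E
#6 — 7,1 | c38 | E
#7 — 7,2 | c41 | N
#8 — 7,3 | c44 | N
#9 — 7,4 | c47 | N
#10 — 7,5 | c50 | N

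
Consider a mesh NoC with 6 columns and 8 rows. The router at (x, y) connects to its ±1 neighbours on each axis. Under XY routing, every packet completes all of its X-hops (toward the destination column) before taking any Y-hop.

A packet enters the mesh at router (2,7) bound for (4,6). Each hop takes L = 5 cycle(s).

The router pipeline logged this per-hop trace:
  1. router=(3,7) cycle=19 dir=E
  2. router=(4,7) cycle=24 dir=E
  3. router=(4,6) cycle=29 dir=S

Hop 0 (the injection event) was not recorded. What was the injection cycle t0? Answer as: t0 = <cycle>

t0 = 14

At hop 1 the cycle is 19; in general cyc_k = t0 + kL.
t0 = cyc[1] − L = 19 − 5 = 14.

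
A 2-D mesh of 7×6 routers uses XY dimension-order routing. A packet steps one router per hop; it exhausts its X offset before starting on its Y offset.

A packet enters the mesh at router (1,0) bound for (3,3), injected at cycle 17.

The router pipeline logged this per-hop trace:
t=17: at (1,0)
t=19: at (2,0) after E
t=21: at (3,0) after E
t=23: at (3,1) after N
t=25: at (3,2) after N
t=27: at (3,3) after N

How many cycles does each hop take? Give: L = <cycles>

L = 2

cyc[1] − cyc[0] = 19 − 17 = 2.
Each hop adds L, hence L = 2.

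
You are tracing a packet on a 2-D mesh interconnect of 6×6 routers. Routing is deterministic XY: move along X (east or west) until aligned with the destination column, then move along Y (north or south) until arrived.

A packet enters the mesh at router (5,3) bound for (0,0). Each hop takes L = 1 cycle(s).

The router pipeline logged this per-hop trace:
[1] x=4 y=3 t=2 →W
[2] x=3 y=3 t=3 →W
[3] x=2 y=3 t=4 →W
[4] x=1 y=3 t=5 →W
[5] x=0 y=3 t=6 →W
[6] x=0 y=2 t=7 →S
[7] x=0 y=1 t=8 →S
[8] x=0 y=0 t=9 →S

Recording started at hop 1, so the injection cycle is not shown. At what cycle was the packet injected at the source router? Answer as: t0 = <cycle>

t0 = 1

Hop 1 reached at cycle 2; hop k is at t0 + k·L.
Subtract one hop: t0 = 2 − 1 = 1.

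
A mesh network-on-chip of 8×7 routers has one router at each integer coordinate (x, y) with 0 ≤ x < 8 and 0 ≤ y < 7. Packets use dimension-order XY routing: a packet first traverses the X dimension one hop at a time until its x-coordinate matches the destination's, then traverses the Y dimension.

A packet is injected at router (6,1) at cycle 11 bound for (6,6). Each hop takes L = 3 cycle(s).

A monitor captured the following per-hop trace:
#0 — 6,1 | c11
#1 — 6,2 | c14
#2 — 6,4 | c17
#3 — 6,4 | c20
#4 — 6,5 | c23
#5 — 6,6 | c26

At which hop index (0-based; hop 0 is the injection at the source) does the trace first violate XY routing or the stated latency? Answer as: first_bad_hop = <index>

hop 1: step (+0,+1), +3 cyc — ok
hop 2: step (+0,+2), +3 cyc — BAD: non-unit step

first_bad_hop = 2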